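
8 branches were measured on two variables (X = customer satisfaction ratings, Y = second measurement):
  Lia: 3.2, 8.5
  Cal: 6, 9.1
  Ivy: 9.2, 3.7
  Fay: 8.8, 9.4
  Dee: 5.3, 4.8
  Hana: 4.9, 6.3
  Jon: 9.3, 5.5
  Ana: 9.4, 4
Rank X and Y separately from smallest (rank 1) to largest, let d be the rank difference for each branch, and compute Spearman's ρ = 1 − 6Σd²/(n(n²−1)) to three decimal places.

-0.452

Ranks of variable 1: 1, 4, 6, 5, 3, 2, 7, 8
Ranks of variable 2: 6, 7, 1, 8, 3, 5, 4, 2
d = r₁ − r₂: -5, -3, 5, -3, 0, -3, 3, 6
d²: 25, 9, 25, 9, 0, 9, 9, 36; Σd² = 122
ρ = 1 − 6·122/(8·63) = 1 − 732/504 = -0.452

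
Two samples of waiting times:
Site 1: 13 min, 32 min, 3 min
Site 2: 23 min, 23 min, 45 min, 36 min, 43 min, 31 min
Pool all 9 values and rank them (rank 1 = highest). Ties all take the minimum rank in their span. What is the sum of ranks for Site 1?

21

Sorted (descending): 45, 43, 36, 32, 31, 23, 23, 13, 3
The 2 values of 23 occupy positions 6–7 → each gets rank 6.
Site 1 values → pooled ranks: 13→8, 32→4, 3→9
Rank sum = 8 + 4 + 9 = 21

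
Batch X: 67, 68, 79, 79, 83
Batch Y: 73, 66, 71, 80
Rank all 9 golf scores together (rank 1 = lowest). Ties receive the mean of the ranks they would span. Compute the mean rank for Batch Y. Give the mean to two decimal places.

Sorted (ascending): 66, 67, 68, 71, 73, 79, 79, 80, 83
The 2 values of 79 occupy positions 6–7 → average rank (6+7)/2 = 6.5.
Batch Y values → pooled ranks: 73→5, 66→1, 71→4, 80→8
Mean rank = (5 + 1 + 4 + 8) / 4 = 4.50

4.50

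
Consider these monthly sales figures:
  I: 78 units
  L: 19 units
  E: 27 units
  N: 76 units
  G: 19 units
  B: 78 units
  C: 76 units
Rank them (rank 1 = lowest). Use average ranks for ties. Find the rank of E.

Sorted (ascending): 19, 19, 27, 76, 76, 78, 78
The 2 values of 19 occupy positions 1–2 → average rank (1+2)/2 = 1.5.
The 2 values of 76 occupy positions 4–5 → average rank (4+5)/2 = 4.5.
The 2 values of 78 occupy positions 6–7 → average rank (6+7)/2 = 6.5.
E has value 27 units → rank 3.

3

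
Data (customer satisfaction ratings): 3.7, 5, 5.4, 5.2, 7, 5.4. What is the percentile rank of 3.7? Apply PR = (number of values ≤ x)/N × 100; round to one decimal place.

16.7

N = 6.
Strictly below 3.7: 0. Equal to 3.7: 1.
PR = 1/6 × 100 = 16.7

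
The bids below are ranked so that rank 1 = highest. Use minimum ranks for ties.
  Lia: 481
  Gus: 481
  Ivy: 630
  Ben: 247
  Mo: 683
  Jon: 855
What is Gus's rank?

Sorted (descending): 855, 683, 630, 481, 481, 247
The 2 values of 481 occupy positions 4–5 → each gets rank 4.
Gus has value 481 → rank 4.

4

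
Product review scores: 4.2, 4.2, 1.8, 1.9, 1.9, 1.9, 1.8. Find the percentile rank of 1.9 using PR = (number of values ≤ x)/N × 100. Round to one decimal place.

71.4

N = 7.
Strictly below 1.9: 2. Equal to 1.9: 3.
PR = 5/7 × 100 = 71.4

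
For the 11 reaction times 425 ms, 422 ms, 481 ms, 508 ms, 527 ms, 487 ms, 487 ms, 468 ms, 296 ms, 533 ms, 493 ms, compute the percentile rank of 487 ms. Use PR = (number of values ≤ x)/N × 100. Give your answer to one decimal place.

63.6

N = 11.
Strictly below 487: 5. Equal to 487: 2.
PR = 7/11 × 100 = 63.6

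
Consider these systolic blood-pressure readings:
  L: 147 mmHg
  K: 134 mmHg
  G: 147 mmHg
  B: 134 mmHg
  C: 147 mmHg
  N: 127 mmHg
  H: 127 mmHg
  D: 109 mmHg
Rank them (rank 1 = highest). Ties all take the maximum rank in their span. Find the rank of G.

3

Sorted (descending): 147, 147, 147, 134, 134, 127, 127, 109
The 3 values of 147 occupy positions 1–3 → each gets rank 3.
The 2 values of 134 occupy positions 4–5 → each gets rank 5.
The 2 values of 127 occupy positions 6–7 → each gets rank 7.
G has value 147 mmHg → rank 3.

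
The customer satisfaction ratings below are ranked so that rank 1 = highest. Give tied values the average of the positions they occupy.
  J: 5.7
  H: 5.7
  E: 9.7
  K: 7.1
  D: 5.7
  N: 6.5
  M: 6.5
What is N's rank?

Sorted (descending): 9.7, 7.1, 6.5, 6.5, 5.7, 5.7, 5.7
The 2 values of 6.5 occupy positions 3–4 → average rank (3+4)/2 = 3.5.
The 3 values of 5.7 occupy positions 5–7 → average rank 6.
N has value 6.5 → rank 3.5.

3.5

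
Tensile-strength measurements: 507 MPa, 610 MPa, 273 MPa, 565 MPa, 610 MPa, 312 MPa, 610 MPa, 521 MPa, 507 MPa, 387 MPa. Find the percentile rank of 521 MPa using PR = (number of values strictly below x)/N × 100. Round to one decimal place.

50.0

N = 10.
Strictly below 521: 5. Equal to 521: 1.
PR = 5/10 × 100 = 50.0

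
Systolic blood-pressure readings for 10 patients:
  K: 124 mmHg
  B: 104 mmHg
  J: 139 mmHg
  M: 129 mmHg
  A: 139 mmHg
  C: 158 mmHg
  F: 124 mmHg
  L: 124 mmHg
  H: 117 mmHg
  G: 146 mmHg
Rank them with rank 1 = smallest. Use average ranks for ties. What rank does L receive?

4

Sorted (ascending): 104, 117, 124, 124, 124, 129, 139, 139, 146, 158
The 3 values of 124 occupy positions 3–5 → average rank 4.
The 2 values of 139 occupy positions 7–8 → average rank (7+8)/2 = 7.5.
L has value 124 mmHg → rank 4.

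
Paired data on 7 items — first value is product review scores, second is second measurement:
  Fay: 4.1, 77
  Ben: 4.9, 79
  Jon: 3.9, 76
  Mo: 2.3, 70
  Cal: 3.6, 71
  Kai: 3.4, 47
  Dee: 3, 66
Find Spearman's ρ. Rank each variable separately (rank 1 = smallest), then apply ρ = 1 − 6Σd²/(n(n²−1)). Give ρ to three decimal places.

Ranks of variable 1: 6, 7, 5, 1, 4, 3, 2
Ranks of variable 2: 6, 7, 5, 3, 4, 1, 2
d = r₁ − r₂: 0, 0, 0, -2, 0, 2, 0
d²: 0, 0, 0, 4, 0, 4, 0; Σd² = 8
ρ = 1 − 6·8/(7·48) = 1 − 48/336 = 0.857

0.857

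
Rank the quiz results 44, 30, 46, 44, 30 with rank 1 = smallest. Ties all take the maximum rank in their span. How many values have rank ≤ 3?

2

Sorted (ascending): 30, 30, 44, 44, 46
The 2 values of 30 occupy positions 1–2 → each gets rank 2.
The 2 values of 44 occupy positions 3–4 → each gets rank 4.
Ranks ≤ 3: {2, 2} → 2 values.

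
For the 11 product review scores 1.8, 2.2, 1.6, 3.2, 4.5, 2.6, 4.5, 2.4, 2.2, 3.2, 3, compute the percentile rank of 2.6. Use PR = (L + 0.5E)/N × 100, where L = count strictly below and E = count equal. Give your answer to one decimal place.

N = 11.
Strictly below 2.6: 5. Equal to 2.6: 1.
PR = (5 + 0.5·1)/11 × 100 = 50.0

50.0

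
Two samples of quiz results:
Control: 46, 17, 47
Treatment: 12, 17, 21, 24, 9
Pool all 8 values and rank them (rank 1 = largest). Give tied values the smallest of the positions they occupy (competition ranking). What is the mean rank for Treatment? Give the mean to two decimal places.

5.40

Sorted (descending): 47, 46, 24, 21, 17, 17, 12, 9
The 2 values of 17 occupy positions 5–6 → each gets rank 5.
Treatment values → pooled ranks: 12→7, 17→5, 21→4, 24→3, 9→8
Mean rank = (7 + 5 + 4 + 3 + 8) / 5 = 5.40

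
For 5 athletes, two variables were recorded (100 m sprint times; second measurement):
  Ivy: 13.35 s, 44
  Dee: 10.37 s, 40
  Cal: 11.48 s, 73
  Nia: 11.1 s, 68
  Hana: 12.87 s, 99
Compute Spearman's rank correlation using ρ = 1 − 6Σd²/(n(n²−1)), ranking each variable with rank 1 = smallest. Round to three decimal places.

0.400

Ranks of variable 1: 5, 1, 3, 2, 4
Ranks of variable 2: 2, 1, 4, 3, 5
d = r₁ − r₂: 3, 0, -1, -1, -1
d²: 9, 0, 1, 1, 1; Σd² = 12
ρ = 1 − 6·12/(5·24) = 1 − 72/120 = 0.400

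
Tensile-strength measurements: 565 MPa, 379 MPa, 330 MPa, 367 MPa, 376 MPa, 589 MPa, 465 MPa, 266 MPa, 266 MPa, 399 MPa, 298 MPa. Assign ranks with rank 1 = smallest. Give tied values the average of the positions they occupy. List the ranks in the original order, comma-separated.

10, 7, 4, 5, 6, 11, 9, 1.5, 1.5, 8, 3

Sorted (ascending): 266, 266, 298, 330, 367, 376, 379, 399, 465, 565, 589
The 2 values of 266 occupy positions 1–2 → average rank (1+2)/2 = 1.5.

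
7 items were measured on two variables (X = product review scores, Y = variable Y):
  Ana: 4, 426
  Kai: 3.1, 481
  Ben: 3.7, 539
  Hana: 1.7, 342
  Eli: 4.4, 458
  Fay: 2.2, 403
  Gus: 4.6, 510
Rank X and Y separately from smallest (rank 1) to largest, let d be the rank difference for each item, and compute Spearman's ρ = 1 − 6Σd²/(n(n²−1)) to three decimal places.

Ranks of variable 1: 5, 3, 4, 1, 6, 2, 7
Ranks of variable 2: 3, 5, 7, 1, 4, 2, 6
d = r₁ − r₂: 2, -2, -3, 0, 2, 0, 1
d²: 4, 4, 9, 0, 4, 0, 1; Σd² = 22
ρ = 1 − 6·22/(7·48) = 1 − 132/336 = 0.607

0.607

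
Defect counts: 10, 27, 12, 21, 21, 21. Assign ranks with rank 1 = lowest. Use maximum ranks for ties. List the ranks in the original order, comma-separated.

Sorted (ascending): 10, 12, 21, 21, 21, 27
The 3 values of 21 occupy positions 3–5 → each gets rank 5.

1, 6, 2, 5, 5, 5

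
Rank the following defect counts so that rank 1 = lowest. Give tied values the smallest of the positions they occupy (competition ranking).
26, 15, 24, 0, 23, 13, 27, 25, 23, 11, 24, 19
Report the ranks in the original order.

Sorted (ascending): 0, 11, 13, 15, 19, 23, 23, 24, 24, 25, 26, 27
The 2 values of 23 occupy positions 6–7 → each gets rank 6.
The 2 values of 24 occupy positions 8–9 → each gets rank 8.

11, 4, 8, 1, 6, 3, 12, 10, 6, 2, 8, 5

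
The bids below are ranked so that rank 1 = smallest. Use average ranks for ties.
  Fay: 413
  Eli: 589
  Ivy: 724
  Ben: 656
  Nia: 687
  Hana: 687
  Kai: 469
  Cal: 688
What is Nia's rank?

Sorted (ascending): 413, 469, 589, 656, 687, 687, 688, 724
The 2 values of 687 occupy positions 5–6 → average rank (5+6)/2 = 5.5.
Nia has value 687 → rank 5.5.

5.5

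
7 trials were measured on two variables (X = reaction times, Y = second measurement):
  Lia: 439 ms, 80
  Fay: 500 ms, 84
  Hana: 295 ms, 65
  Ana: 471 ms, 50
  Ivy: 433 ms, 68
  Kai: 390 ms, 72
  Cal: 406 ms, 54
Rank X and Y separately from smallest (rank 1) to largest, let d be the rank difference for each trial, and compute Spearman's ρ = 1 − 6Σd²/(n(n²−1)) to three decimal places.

Ranks of variable 1: 5, 7, 1, 6, 4, 2, 3
Ranks of variable 2: 6, 7, 3, 1, 4, 5, 2
d = r₁ − r₂: -1, 0, -2, 5, 0, -3, 1
d²: 1, 0, 4, 25, 0, 9, 1; Σd² = 40
ρ = 1 − 6·40/(7·48) = 1 − 240/336 = 0.286

0.286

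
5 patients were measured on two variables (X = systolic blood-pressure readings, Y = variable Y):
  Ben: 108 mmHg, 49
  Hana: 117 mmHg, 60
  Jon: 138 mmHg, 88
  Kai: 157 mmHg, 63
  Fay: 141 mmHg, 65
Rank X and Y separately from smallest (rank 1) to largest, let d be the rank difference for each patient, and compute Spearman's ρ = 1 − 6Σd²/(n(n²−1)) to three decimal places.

0.600

Ranks of variable 1: 1, 2, 3, 5, 4
Ranks of variable 2: 1, 2, 5, 3, 4
d = r₁ − r₂: 0, 0, -2, 2, 0
d²: 0, 0, 4, 4, 0; Σd² = 8
ρ = 1 − 6·8/(5·24) = 1 − 48/120 = 0.600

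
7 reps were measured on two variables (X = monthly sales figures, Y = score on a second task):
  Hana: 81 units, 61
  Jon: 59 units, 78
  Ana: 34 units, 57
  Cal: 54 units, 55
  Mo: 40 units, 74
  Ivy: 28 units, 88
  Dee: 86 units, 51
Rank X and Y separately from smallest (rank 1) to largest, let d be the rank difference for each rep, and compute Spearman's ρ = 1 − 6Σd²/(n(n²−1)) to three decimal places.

-0.536

Ranks of variable 1: 6, 5, 2, 4, 3, 1, 7
Ranks of variable 2: 4, 6, 3, 2, 5, 7, 1
d = r₁ − r₂: 2, -1, -1, 2, -2, -6, 6
d²: 4, 1, 1, 4, 4, 36, 36; Σd² = 86
ρ = 1 − 6·86/(7·48) = 1 − 516/336 = -0.536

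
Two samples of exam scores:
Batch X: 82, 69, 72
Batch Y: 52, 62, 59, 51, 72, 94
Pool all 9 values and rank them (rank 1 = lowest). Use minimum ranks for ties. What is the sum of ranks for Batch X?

19

Sorted (ascending): 51, 52, 59, 62, 69, 72, 72, 82, 94
The 2 values of 72 occupy positions 6–7 → each gets rank 6.
Batch X values → pooled ranks: 82→8, 69→5, 72→6
Rank sum = 8 + 5 + 6 = 19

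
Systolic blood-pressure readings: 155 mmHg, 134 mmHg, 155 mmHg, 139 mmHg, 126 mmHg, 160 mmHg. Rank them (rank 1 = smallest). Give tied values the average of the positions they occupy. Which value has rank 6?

160

Sorted (ascending): 126, 134, 139, 155, 155, 160
The 2 values of 155 occupy positions 4–5 → average rank (4+5)/2 = 4.5.
Rank 6 → value 160.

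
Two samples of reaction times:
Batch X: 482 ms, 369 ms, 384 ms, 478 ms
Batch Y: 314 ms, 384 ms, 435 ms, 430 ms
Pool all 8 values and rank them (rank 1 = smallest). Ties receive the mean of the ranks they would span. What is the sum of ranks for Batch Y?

15.5

Sorted (ascending): 314, 369, 384, 384, 430, 435, 478, 482
The 2 values of 384 occupy positions 3–4 → average rank (3+4)/2 = 3.5.
Batch Y values → pooled ranks: 314→1, 384→3.5, 435→6, 430→5
Rank sum = 1 + 3.5 + 6 + 5 = 15.5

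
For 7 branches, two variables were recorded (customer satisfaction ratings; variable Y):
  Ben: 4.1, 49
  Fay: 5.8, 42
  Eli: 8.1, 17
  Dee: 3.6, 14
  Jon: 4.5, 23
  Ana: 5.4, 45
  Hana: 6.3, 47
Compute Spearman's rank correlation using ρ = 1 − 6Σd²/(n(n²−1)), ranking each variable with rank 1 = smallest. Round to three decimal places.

0.071

Ranks of variable 1: 2, 5, 7, 1, 3, 4, 6
Ranks of variable 2: 7, 4, 2, 1, 3, 5, 6
d = r₁ − r₂: -5, 1, 5, 0, 0, -1, 0
d²: 25, 1, 25, 0, 0, 1, 0; Σd² = 52
ρ = 1 − 6·52/(7·48) = 1 − 312/336 = 0.071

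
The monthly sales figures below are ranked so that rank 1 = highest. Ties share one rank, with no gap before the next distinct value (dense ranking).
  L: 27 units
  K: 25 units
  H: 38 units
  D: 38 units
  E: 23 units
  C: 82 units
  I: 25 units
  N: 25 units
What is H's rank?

2

Sorted (descending): 82, 38, 38, 27, 25, 25, 25, 23
The 2 values of 38 share dense rank 2.
The 3 values of 25 share dense rank 4.
Remaining distinct values take the next consecutive integers.
H has value 38 units → rank 2.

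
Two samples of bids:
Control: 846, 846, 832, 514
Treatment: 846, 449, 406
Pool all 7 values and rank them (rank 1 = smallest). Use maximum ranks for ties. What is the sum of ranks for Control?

21

Sorted (ascending): 406, 449, 514, 832, 846, 846, 846
The 3 values of 846 occupy positions 5–7 → each gets rank 7.
Control values → pooled ranks: 846→7, 846→7, 832→4, 514→3
Rank sum = 7 + 7 + 4 + 3 = 21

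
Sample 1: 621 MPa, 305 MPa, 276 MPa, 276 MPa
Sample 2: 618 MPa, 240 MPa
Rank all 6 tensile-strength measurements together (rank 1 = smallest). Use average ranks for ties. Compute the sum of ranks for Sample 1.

Sorted (ascending): 240, 276, 276, 305, 618, 621
The 2 values of 276 occupy positions 2–3 → average rank (2+3)/2 = 2.5.
Sample 1 values → pooled ranks: 621→6, 305→4, 276→2.5, 276→2.5
Rank sum = 6 + 4 + 2.5 + 2.5 = 15

15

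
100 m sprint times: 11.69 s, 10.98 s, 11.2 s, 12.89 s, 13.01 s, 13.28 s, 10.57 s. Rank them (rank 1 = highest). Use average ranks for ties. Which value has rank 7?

10.57

Sorted (descending): 13.28, 13.01, 12.89, 11.69, 11.2, 10.98, 10.57
No ties — each value takes its position as its rank.
Rank 7 → value 10.57.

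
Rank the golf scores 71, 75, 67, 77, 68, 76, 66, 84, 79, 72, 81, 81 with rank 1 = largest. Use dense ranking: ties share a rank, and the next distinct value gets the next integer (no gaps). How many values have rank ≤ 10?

Sorted (descending): 84, 81, 81, 79, 77, 76, 75, 72, 71, 68, 67, 66
The 2 values of 81 share dense rank 2.
Remaining distinct values take the next consecutive integers.
Ranks ≤ 10: {1, 2, 2, 3, 4, 5, 6, 7, 8, 9, 10} → 11 values.

11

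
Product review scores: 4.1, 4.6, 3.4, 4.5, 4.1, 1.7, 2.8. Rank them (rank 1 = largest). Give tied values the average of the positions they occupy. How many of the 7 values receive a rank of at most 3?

2

Sorted (descending): 4.6, 4.5, 4.1, 4.1, 3.4, 2.8, 1.7
The 2 values of 4.1 occupy positions 3–4 → average rank (3+4)/2 = 3.5.
Ranks ≤ 3: {1, 2} → 2 values.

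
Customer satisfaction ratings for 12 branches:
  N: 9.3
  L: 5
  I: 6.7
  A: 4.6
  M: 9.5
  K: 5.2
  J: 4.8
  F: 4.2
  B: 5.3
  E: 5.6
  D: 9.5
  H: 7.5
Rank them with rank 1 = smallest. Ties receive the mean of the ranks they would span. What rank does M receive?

11.5

Sorted (ascending): 4.2, 4.6, 4.8, 5, 5.2, 5.3, 5.6, 6.7, 7.5, 9.3, 9.5, 9.5
The 2 values of 9.5 occupy positions 11–12 → average rank (11+12)/2 = 11.5.
M has value 9.5 → rank 11.5.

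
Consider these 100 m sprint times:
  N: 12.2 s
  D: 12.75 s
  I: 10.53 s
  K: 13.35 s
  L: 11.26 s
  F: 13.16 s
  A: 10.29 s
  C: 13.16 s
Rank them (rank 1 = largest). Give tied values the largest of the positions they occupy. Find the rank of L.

Sorted (descending): 13.35, 13.16, 13.16, 12.75, 12.2, 11.26, 10.53, 10.29
The 2 values of 13.16 occupy positions 2–3 → each gets rank 3.
L has value 11.26 s → rank 6.

6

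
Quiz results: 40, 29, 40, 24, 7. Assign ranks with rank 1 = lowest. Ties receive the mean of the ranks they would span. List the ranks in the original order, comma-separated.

4.5, 3, 4.5, 2, 1

Sorted (ascending): 7, 24, 29, 40, 40
The 2 values of 40 occupy positions 4–5 → average rank (4+5)/2 = 4.5.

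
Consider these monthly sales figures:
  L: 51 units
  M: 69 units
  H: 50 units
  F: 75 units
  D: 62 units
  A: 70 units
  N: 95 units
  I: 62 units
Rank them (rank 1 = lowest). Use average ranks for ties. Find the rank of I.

3.5

Sorted (ascending): 50, 51, 62, 62, 69, 70, 75, 95
The 2 values of 62 occupy positions 3–4 → average rank (3+4)/2 = 3.5.
I has value 62 units → rank 3.5.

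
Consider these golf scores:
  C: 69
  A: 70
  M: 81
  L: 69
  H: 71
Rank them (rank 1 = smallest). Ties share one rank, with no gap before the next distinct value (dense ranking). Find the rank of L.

1

Sorted (ascending): 69, 69, 70, 71, 81
The 2 values of 69 share dense rank 1.
Remaining distinct values take the next consecutive integers.
L has value 69 → rank 1.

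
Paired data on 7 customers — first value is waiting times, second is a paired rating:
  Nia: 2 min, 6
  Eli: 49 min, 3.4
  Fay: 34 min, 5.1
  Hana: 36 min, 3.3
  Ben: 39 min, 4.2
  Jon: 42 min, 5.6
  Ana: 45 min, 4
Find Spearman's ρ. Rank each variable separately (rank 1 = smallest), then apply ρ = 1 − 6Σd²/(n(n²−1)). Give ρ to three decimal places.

Ranks of variable 1: 1, 7, 2, 3, 4, 5, 6
Ranks of variable 2: 7, 2, 5, 1, 4, 6, 3
d = r₁ − r₂: -6, 5, -3, 2, 0, -1, 3
d²: 36, 25, 9, 4, 0, 1, 9; Σd² = 84
ρ = 1 − 6·84/(7·48) = 1 − 504/336 = -0.500

-0.500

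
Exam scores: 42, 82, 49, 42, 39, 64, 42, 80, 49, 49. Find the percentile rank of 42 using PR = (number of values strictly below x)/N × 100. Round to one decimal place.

N = 10.
Strictly below 42: 1. Equal to 42: 3.
PR = 1/10 × 100 = 10.0

10.0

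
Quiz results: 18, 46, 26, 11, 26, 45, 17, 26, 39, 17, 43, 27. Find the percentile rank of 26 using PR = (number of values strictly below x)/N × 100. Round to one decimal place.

33.3

N = 12.
Strictly below 26: 4. Equal to 26: 3.
PR = 4/12 × 100 = 33.3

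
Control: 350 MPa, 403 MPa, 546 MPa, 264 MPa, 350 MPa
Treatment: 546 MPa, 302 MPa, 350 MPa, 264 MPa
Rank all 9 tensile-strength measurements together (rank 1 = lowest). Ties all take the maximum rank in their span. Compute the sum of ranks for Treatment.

20

Sorted (ascending): 264, 264, 302, 350, 350, 350, 403, 546, 546
The 2 values of 264 occupy positions 1–2 → each gets rank 2.
The 3 values of 350 occupy positions 4–6 → each gets rank 6.
The 2 values of 546 occupy positions 8–9 → each gets rank 9.
Treatment values → pooled ranks: 546→9, 302→3, 350→6, 264→2
Rank sum = 9 + 3 + 6 + 2 = 20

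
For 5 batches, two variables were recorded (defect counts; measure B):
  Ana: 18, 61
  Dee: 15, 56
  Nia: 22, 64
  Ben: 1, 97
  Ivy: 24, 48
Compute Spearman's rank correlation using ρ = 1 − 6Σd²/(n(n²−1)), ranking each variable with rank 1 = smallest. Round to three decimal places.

-0.600

Ranks of variable 1: 3, 2, 4, 1, 5
Ranks of variable 2: 3, 2, 4, 5, 1
d = r₁ − r₂: 0, 0, 0, -4, 4
d²: 0, 0, 0, 16, 16; Σd² = 32
ρ = 1 − 6·32/(5·24) = 1 − 192/120 = -0.600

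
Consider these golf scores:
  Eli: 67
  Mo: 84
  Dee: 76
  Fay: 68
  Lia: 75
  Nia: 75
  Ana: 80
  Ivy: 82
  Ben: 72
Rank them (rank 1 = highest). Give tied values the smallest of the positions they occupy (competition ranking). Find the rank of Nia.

5

Sorted (descending): 84, 82, 80, 76, 75, 75, 72, 68, 67
The 2 values of 75 occupy positions 5–6 → each gets rank 5.
Nia has value 75 → rank 5.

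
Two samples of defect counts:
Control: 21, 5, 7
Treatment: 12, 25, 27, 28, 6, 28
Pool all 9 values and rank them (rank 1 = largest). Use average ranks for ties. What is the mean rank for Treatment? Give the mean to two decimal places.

Sorted (descending): 28, 28, 27, 25, 21, 12, 7, 6, 5
The 2 values of 28 occupy positions 1–2 → average rank (1+2)/2 = 1.5.
Treatment values → pooled ranks: 12→6, 25→4, 27→3, 28→1.5, 6→8, 28→1.5
Mean rank = (6 + 4 + 3 + 1.5 + 8 + 1.5) / 6 = 4.00

4.00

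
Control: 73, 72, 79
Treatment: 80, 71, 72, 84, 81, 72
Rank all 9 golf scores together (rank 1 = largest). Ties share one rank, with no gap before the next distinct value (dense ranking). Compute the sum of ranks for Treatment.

25

Sorted (descending): 84, 81, 80, 79, 73, 72, 72, 72, 71
The 3 values of 72 share dense rank 6.
Remaining distinct values take the next consecutive integers.
Treatment values → pooled ranks: 80→3, 71→7, 72→6, 84→1, 81→2, 72→6
Rank sum = 3 + 7 + 6 + 1 + 2 + 6 = 25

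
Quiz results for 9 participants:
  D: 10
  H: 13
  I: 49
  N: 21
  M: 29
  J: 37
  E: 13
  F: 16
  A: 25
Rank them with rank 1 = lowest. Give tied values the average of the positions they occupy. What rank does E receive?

Sorted (ascending): 10, 13, 13, 16, 21, 25, 29, 37, 49
The 2 values of 13 occupy positions 2–3 → average rank (2+3)/2 = 2.5.
E has value 13 → rank 2.5.

2.5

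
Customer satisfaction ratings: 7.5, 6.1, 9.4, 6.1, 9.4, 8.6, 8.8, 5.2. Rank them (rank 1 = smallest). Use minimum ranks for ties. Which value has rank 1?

Sorted (ascending): 5.2, 6.1, 6.1, 7.5, 8.6, 8.8, 9.4, 9.4
The 2 values of 6.1 occupy positions 2–3 → each gets rank 2.
The 2 values of 9.4 occupy positions 7–8 → each gets rank 7.
Rank 1 → value 5.2.

5.2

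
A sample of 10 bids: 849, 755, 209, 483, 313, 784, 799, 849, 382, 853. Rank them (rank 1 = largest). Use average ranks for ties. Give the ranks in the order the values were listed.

Sorted (descending): 853, 849, 849, 799, 784, 755, 483, 382, 313, 209
The 2 values of 849 occupy positions 2–3 → average rank (2+3)/2 = 2.5.

2.5, 6, 10, 7, 9, 5, 4, 2.5, 8, 1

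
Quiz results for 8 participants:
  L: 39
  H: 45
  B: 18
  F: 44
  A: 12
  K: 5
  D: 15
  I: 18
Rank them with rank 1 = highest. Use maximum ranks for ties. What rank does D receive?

Sorted (descending): 45, 44, 39, 18, 18, 15, 12, 5
The 2 values of 18 occupy positions 4–5 → each gets rank 5.
D has value 15 → rank 6.

6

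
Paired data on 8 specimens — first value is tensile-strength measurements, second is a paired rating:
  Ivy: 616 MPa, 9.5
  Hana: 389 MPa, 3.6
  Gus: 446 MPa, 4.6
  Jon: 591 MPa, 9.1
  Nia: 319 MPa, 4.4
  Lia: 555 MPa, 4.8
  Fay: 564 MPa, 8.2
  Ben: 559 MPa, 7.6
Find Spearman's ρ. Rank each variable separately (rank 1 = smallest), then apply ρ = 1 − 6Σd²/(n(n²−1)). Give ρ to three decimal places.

Ranks of variable 1: 8, 2, 3, 7, 1, 4, 6, 5
Ranks of variable 2: 8, 1, 3, 7, 2, 4, 6, 5
d = r₁ − r₂: 0, 1, 0, 0, -1, 0, 0, 0
d²: 0, 1, 0, 0, 1, 0, 0, 0; Σd² = 2
ρ = 1 − 6·2/(8·63) = 1 − 12/504 = 0.976

0.976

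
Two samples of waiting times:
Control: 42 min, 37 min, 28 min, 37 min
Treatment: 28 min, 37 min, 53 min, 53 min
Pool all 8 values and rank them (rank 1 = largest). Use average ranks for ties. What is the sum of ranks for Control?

Sorted (descending): 53, 53, 42, 37, 37, 37, 28, 28
The 2 values of 53 occupy positions 1–2 → average rank (1+2)/2 = 1.5.
The 3 values of 37 occupy positions 4–6 → average rank 5.
The 2 values of 28 occupy positions 7–8 → average rank (7+8)/2 = 7.5.
Control values → pooled ranks: 42→3, 37→5, 28→7.5, 37→5
Rank sum = 3 + 5 + 7.5 + 5 = 20.5

20.5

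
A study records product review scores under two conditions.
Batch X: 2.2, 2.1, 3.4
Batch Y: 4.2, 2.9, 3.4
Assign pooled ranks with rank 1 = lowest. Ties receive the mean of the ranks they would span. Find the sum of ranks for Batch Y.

Sorted (ascending): 2.1, 2.2, 2.9, 3.4, 3.4, 4.2
The 2 values of 3.4 occupy positions 4–5 → average rank (4+5)/2 = 4.5.
Batch Y values → pooled ranks: 4.2→6, 2.9→3, 3.4→4.5
Rank sum = 6 + 3 + 4.5 = 13.5

13.5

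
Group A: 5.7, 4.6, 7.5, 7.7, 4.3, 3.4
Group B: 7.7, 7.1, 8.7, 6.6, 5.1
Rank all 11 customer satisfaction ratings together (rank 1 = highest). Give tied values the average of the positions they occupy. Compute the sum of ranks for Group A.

43.5

Sorted (descending): 8.7, 7.7, 7.7, 7.5, 7.1, 6.6, 5.7, 5.1, 4.6, 4.3, 3.4
The 2 values of 7.7 occupy positions 2–3 → average rank (2+3)/2 = 2.5.
Group A values → pooled ranks: 5.7→7, 4.6→9, 7.5→4, 7.7→2.5, 4.3→10, 3.4→11
Rank sum = 7 + 9 + 4 + 2.5 + 10 + 11 = 43.5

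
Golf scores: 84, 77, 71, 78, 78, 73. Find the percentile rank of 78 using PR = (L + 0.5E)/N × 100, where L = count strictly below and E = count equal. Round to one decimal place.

66.7

N = 6.
Strictly below 78: 3. Equal to 78: 2.
PR = (3 + 0.5·2)/6 × 100 = 66.7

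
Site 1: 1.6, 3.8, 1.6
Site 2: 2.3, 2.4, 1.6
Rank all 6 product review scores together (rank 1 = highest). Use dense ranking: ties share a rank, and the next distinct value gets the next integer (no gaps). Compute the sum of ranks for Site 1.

Sorted (descending): 3.8, 2.4, 2.3, 1.6, 1.6, 1.6
The 3 values of 1.6 share dense rank 4.
Remaining distinct values take the next consecutive integers.
Site 1 values → pooled ranks: 1.6→4, 3.8→1, 1.6→4
Rank sum = 4 + 1 + 4 = 9

9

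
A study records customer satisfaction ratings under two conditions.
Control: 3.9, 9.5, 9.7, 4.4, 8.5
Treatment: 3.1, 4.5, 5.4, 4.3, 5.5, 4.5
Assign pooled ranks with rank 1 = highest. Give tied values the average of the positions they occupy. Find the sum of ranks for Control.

24

Sorted (descending): 9.7, 9.5, 8.5, 5.5, 5.4, 4.5, 4.5, 4.4, 4.3, 3.9, 3.1
The 2 values of 4.5 occupy positions 6–7 → average rank (6+7)/2 = 6.5.
Control values → pooled ranks: 3.9→10, 9.5→2, 9.7→1, 4.4→8, 8.5→3
Rank sum = 10 + 2 + 1 + 8 + 3 = 24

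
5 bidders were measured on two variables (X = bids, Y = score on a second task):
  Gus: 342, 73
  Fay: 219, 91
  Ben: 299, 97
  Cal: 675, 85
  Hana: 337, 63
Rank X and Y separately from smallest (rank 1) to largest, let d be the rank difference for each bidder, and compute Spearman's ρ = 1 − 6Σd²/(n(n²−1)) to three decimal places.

-0.500

Ranks of variable 1: 4, 1, 2, 5, 3
Ranks of variable 2: 2, 4, 5, 3, 1
d = r₁ − r₂: 2, -3, -3, 2, 2
d²: 4, 9, 9, 4, 4; Σd² = 30
ρ = 1 − 6·30/(5·24) = 1 − 180/120 = -0.500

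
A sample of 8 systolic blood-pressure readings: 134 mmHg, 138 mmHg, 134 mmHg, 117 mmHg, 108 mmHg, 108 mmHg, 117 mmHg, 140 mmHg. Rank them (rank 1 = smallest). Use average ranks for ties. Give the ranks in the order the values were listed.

Sorted (ascending): 108, 108, 117, 117, 134, 134, 138, 140
The 2 values of 108 occupy positions 1–2 → average rank (1+2)/2 = 1.5.
The 2 values of 117 occupy positions 3–4 → average rank (3+4)/2 = 3.5.
The 2 values of 134 occupy positions 5–6 → average rank (5+6)/2 = 5.5.

5.5, 7, 5.5, 3.5, 1.5, 1.5, 3.5, 8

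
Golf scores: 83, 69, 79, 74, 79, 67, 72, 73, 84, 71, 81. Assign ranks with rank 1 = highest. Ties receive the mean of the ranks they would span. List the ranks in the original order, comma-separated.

2, 10, 4.5, 6, 4.5, 11, 8, 7, 1, 9, 3

Sorted (descending): 84, 83, 81, 79, 79, 74, 73, 72, 71, 69, 67
The 2 values of 79 occupy positions 4–5 → average rank (4+5)/2 = 4.5.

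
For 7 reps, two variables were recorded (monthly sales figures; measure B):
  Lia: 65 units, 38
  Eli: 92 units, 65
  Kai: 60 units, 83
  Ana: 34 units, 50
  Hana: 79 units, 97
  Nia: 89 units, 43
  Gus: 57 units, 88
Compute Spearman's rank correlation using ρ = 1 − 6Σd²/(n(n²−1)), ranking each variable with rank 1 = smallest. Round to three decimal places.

Ranks of variable 1: 4, 7, 3, 1, 5, 6, 2
Ranks of variable 2: 1, 4, 5, 3, 7, 2, 6
d = r₁ − r₂: 3, 3, -2, -2, -2, 4, -4
d²: 9, 9, 4, 4, 4, 16, 16; Σd² = 62
ρ = 1 − 6·62/(7·48) = 1 − 372/336 = -0.107

-0.107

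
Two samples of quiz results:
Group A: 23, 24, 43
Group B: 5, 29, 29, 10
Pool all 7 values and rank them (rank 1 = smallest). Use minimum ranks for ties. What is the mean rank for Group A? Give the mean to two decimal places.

Sorted (ascending): 5, 10, 23, 24, 29, 29, 43
The 2 values of 29 occupy positions 5–6 → each gets rank 5.
Group A values → pooled ranks: 23→3, 24→4, 43→7
Mean rank = (3 + 4 + 7) / 3 = 4.67

4.67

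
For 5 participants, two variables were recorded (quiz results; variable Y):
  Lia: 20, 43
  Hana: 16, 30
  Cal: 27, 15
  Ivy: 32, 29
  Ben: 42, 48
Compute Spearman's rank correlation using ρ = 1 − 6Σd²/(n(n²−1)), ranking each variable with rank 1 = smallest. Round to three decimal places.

0.200

Ranks of variable 1: 2, 1, 3, 4, 5
Ranks of variable 2: 4, 3, 1, 2, 5
d = r₁ − r₂: -2, -2, 2, 2, 0
d²: 4, 4, 4, 4, 0; Σd² = 16
ρ = 1 − 6·16/(5·24) = 1 − 96/120 = 0.200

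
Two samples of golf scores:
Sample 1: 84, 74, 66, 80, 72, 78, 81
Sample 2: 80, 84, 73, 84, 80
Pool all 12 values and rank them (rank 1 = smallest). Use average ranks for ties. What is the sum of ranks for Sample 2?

Sorted (ascending): 66, 72, 73, 74, 78, 80, 80, 80, 81, 84, 84, 84
The 3 values of 80 occupy positions 6–8 → average rank 7.
The 3 values of 84 occupy positions 10–12 → average rank 11.
Sample 2 values → pooled ranks: 80→7, 84→11, 73→3, 84→11, 80→7
Rank sum = 7 + 11 + 3 + 11 + 7 = 39

39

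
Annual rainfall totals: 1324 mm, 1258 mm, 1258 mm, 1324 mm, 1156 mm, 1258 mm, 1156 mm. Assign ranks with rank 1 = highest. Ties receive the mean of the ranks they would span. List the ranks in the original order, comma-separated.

1.5, 4, 4, 1.5, 6.5, 4, 6.5

Sorted (descending): 1324, 1324, 1258, 1258, 1258, 1156, 1156
The 2 values of 1324 occupy positions 1–2 → average rank (1+2)/2 = 1.5.
The 3 values of 1258 occupy positions 3–5 → average rank 4.
The 2 values of 1156 occupy positions 6–7 → average rank (6+7)/2 = 6.5.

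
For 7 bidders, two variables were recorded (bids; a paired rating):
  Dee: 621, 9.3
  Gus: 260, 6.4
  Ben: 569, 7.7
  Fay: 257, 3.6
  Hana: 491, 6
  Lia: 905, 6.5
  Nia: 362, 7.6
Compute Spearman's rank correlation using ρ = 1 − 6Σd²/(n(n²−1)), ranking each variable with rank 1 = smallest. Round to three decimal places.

0.643

Ranks of variable 1: 6, 2, 5, 1, 4, 7, 3
Ranks of variable 2: 7, 3, 6, 1, 2, 4, 5
d = r₁ − r₂: -1, -1, -1, 0, 2, 3, -2
d²: 1, 1, 1, 0, 4, 9, 4; Σd² = 20
ρ = 1 − 6·20/(7·48) = 1 − 120/336 = 0.643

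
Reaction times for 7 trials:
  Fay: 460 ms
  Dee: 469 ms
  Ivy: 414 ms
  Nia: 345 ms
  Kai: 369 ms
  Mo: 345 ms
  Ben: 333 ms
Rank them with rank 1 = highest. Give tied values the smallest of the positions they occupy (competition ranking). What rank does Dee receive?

1

Sorted (descending): 469, 460, 414, 369, 345, 345, 333
The 2 values of 345 occupy positions 5–6 → each gets rank 5.
Dee has value 469 ms → rank 1.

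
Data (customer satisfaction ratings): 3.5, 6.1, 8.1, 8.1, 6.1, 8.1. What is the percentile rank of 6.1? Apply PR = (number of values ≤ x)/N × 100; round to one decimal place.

N = 6.
Strictly below 6.1: 1. Equal to 6.1: 2.
PR = 3/6 × 100 = 50.0

50.0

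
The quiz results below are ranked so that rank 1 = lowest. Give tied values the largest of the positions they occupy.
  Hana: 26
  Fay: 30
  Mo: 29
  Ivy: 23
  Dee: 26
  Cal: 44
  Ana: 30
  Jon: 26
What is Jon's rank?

Sorted (ascending): 23, 26, 26, 26, 29, 30, 30, 44
The 3 values of 26 occupy positions 2–4 → each gets rank 4.
The 2 values of 30 occupy positions 6–7 → each gets rank 7.
Jon has value 26 → rank 4.

4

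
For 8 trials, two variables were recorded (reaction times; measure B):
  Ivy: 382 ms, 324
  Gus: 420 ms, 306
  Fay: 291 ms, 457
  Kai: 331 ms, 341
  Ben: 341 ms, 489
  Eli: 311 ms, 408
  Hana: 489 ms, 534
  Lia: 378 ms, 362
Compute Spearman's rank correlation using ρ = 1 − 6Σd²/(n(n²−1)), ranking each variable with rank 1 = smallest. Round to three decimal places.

Ranks of variable 1: 6, 7, 1, 3, 4, 2, 8, 5
Ranks of variable 2: 2, 1, 6, 3, 7, 5, 8, 4
d = r₁ − r₂: 4, 6, -5, 0, -3, -3, 0, 1
d²: 16, 36, 25, 0, 9, 9, 0, 1; Σd² = 96
ρ = 1 − 6·96/(8·63) = 1 − 576/504 = -0.143

-0.143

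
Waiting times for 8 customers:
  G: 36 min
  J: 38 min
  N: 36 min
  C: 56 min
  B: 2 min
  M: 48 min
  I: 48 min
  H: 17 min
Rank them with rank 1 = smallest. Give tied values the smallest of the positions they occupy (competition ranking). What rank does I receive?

Sorted (ascending): 2, 17, 36, 36, 38, 48, 48, 56
The 2 values of 36 occupy positions 3–4 → each gets rank 3.
The 2 values of 48 occupy positions 6–7 → each gets rank 6.
I has value 48 min → rank 6.

6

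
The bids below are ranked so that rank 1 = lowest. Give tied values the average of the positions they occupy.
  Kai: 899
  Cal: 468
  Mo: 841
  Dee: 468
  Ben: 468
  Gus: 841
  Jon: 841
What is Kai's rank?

Sorted (ascending): 468, 468, 468, 841, 841, 841, 899
The 3 values of 468 occupy positions 1–3 → average rank 2.
The 3 values of 841 occupy positions 4–6 → average rank 5.
Kai has value 899 → rank 7.

7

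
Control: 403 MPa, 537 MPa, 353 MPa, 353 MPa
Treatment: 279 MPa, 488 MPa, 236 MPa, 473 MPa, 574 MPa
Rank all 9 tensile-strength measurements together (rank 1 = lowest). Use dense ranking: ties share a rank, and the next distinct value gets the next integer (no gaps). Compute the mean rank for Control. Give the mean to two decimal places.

4.25

Sorted (ascending): 236, 279, 353, 353, 403, 473, 488, 537, 574
The 2 values of 353 share dense rank 3.
Remaining distinct values take the next consecutive integers.
Control values → pooled ranks: 403→4, 537→7, 353→3, 353→3
Mean rank = (4 + 7 + 3 + 3) / 4 = 4.25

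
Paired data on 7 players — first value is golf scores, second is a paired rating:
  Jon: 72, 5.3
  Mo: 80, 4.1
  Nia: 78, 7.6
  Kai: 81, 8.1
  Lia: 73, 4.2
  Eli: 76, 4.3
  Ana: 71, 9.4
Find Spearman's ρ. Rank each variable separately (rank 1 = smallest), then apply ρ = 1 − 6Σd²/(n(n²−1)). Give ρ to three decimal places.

-0.214

Ranks of variable 1: 2, 6, 5, 7, 3, 4, 1
Ranks of variable 2: 4, 1, 5, 6, 2, 3, 7
d = r₁ − r₂: -2, 5, 0, 1, 1, 1, -6
d²: 4, 25, 0, 1, 1, 1, 36; Σd² = 68
ρ = 1 − 6·68/(7·48) = 1 − 408/336 = -0.214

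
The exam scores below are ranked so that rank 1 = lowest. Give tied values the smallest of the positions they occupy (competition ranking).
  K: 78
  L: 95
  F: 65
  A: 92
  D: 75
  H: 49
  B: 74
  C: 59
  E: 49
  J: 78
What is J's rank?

Sorted (ascending): 49, 49, 59, 65, 74, 75, 78, 78, 92, 95
The 2 values of 49 occupy positions 1–2 → each gets rank 1.
The 2 values of 78 occupy positions 7–8 → each gets rank 7.
J has value 78 → rank 7.

7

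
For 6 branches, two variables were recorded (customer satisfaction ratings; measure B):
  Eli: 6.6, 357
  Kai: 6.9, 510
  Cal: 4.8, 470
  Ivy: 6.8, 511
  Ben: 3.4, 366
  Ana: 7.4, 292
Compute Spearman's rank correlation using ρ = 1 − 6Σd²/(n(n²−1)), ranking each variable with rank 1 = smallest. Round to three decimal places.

Ranks of variable 1: 3, 5, 2, 4, 1, 6
Ranks of variable 2: 2, 5, 4, 6, 3, 1
d = r₁ − r₂: 1, 0, -2, -2, -2, 5
d²: 1, 0, 4, 4, 4, 25; Σd² = 38
ρ = 1 − 6·38/(6·35) = 1 − 228/210 = -0.086

-0.086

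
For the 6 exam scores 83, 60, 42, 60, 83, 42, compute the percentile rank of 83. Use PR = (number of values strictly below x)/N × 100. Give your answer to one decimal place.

66.7

N = 6.
Strictly below 83: 4. Equal to 83: 2.
PR = 4/6 × 100 = 66.7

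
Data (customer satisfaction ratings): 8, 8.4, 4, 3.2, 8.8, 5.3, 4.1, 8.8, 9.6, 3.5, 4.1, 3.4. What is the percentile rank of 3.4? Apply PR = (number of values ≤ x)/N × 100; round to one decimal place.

16.7

N = 12.
Strictly below 3.4: 1. Equal to 3.4: 1.
PR = 2/12 × 100 = 16.7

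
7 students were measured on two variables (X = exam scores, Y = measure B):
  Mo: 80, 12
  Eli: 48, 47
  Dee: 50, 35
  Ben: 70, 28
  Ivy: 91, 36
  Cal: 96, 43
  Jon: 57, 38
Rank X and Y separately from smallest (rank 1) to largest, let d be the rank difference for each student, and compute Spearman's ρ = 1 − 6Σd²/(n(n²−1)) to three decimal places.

-0.179

Ranks of variable 1: 5, 1, 2, 4, 6, 7, 3
Ranks of variable 2: 1, 7, 3, 2, 4, 6, 5
d = r₁ − r₂: 4, -6, -1, 2, 2, 1, -2
d²: 16, 36, 1, 4, 4, 1, 4; Σd² = 66
ρ = 1 − 6·66/(7·48) = 1 − 396/336 = -0.179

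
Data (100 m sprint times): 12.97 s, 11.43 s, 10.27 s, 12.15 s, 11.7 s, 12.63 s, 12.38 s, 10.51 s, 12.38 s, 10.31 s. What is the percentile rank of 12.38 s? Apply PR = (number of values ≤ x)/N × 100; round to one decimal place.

N = 10.
Strictly below 12.38: 6. Equal to 12.38: 2.
PR = 8/10 × 100 = 80.0

80.0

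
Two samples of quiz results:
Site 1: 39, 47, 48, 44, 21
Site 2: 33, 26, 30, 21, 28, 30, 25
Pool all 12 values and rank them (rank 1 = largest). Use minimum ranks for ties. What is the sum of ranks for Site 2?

55

Sorted (descending): 48, 47, 44, 39, 33, 30, 30, 28, 26, 25, 21, 21
The 2 values of 30 occupy positions 6–7 → each gets rank 6.
The 2 values of 21 occupy positions 11–12 → each gets rank 11.
Site 2 values → pooled ranks: 33→5, 26→9, 30→6, 21→11, 28→8, 30→6, 25→10
Rank sum = 5 + 9 + 6 + 11 + 8 + 6 + 10 = 55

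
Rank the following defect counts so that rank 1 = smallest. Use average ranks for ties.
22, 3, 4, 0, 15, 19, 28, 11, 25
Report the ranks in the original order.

7, 2, 3, 1, 5, 6, 9, 4, 8

Sorted (ascending): 0, 3, 4, 11, 15, 19, 22, 25, 28
No ties — each value takes its position as its rank.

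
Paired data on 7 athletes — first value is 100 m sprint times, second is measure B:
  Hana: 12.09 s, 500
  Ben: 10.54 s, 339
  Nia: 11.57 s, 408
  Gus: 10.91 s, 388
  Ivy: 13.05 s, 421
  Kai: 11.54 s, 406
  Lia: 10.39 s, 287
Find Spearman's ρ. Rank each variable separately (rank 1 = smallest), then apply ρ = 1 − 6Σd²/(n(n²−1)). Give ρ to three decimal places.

Ranks of variable 1: 6, 2, 5, 3, 7, 4, 1
Ranks of variable 2: 7, 2, 5, 3, 6, 4, 1
d = r₁ − r₂: -1, 0, 0, 0, 1, 0, 0
d²: 1, 0, 0, 0, 1, 0, 0; Σd² = 2
ρ = 1 − 6·2/(7·48) = 1 − 12/336 = 0.964

0.964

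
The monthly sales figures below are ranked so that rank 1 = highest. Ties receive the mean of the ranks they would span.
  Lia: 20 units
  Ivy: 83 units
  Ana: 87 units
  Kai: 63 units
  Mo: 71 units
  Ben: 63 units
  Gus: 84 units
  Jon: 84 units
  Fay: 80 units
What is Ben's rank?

7.5

Sorted (descending): 87, 84, 84, 83, 80, 71, 63, 63, 20
The 2 values of 84 occupy positions 2–3 → average rank (2+3)/2 = 2.5.
The 2 values of 63 occupy positions 7–8 → average rank (7+8)/2 = 7.5.
Ben has value 63 units → rank 7.5.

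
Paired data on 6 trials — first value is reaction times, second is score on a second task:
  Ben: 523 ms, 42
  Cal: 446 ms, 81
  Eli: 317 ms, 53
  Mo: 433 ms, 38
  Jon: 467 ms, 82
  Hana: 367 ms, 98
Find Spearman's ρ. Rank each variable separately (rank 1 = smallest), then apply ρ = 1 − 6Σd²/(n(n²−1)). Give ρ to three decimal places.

-0.143

Ranks of variable 1: 6, 4, 1, 3, 5, 2
Ranks of variable 2: 2, 4, 3, 1, 5, 6
d = r₁ − r₂: 4, 0, -2, 2, 0, -4
d²: 16, 0, 4, 4, 0, 16; Σd² = 40
ρ = 1 − 6·40/(6·35) = 1 − 240/210 = -0.143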